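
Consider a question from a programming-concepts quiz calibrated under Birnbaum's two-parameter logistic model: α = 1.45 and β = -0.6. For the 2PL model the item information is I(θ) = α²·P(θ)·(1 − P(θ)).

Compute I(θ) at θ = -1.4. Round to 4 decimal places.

P = 1/(1+e^{1.1600}) = 0.2387
P(1−P) = 0.2387 × 0.7613 = 0.1817
I = α² × P(1−P) = 1.45² × 0.1817 = 0.38204

0.3820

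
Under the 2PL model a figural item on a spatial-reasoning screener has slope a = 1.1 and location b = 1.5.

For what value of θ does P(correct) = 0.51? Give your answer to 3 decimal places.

1.536

P(θ) = 1 / (1 + exp(−a(θ − b)))
logit = ln(0.5100/0.4900) = 0.0400
θ = b + logit/(a) = 1.5 + 0.0400/1.1000 = 1.5364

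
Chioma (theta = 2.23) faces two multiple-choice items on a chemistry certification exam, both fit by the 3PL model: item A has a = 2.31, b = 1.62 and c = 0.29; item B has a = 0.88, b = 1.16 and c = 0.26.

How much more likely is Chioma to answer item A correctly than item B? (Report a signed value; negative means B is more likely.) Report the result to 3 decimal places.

P(theta) = c + (1 − c) · 1 / (1 + exp(−a(theta − b)))
P_A = 0.8606
P_B = 0.7924
P_A − P_B = 0.0682

0.068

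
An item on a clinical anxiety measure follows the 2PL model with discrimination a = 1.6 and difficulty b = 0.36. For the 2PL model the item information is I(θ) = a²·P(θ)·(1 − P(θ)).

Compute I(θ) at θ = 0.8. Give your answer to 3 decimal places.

0.567

P = 1/(1+e^{-0.7040}) = 0.6691
P(1−P) = 0.6691 × 0.3309 = 0.2214
I = a² × P(1−P) = 1.6² × 0.2214 = 0.56682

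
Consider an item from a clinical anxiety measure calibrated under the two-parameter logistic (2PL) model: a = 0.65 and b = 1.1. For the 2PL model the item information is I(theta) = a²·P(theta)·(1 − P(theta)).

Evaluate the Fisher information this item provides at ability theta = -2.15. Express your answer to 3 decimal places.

0.041

P = 1/(1+e^{2.1125}) = 0.1079
P(1−P) = 0.1079 × 0.8921 = 0.0962
I = a² × P(1−P) = 0.65² × 0.0962 = 0.04066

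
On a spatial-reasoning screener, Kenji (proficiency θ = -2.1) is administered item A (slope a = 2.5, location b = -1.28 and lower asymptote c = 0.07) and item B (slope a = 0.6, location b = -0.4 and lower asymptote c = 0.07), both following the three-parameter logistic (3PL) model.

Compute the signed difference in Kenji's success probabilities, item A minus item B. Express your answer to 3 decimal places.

-0.140

P(θ) = c + (1 − c) · 1 / (1 + exp(−a(θ − b)))
P_A = 0.1761
P_B = 0.3165
P_A − P_B = -0.1404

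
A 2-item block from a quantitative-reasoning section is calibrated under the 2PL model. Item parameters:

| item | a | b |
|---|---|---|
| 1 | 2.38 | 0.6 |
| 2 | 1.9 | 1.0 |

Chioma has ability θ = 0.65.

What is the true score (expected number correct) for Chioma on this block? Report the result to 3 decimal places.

P(θ) = 1 / (1 + exp(−a(θ − b)))
P_1 = 1/(1+e^{-0.1190}) = 0.5297
P_2 = 1/(1+e^{0.6650}) = 0.3396
E[score] = 0.5297 + 0.3396 = 0.8693

0.869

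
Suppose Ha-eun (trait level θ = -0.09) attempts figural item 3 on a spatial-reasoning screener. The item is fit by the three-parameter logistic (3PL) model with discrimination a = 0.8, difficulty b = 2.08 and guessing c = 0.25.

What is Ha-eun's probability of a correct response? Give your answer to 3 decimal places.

0.362

P(θ) = c + (1 − c) · 1 / (1 + exp(−a(θ − b)))
Exponent: 0.8 × (-0.09 − 2.08) = -1.7360
1/(1 + e^{1.7360}) = 0.1498
P = 0.25 + 0.75 × 0.1498 = 0.3624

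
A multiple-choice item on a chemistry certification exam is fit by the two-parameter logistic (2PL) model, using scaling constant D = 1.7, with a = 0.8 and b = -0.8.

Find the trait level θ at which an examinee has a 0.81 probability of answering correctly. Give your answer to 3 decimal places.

P(θ) = 1 / (1 + exp(−D·a(θ − b)))
logit = ln(0.8100/0.1900) = 1.4500
θ = b + logit/(1.7·a) = -0.8 + 1.4500/1.3600 = 0.2662

0.266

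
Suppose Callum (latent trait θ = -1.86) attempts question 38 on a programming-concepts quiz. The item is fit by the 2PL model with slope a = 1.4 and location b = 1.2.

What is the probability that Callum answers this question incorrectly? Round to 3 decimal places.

P(θ) = 1 / (1 + exp(−a(θ − b)))
Exponent: 1.4 × (-1.86 − 1.2) = -4.2840
1/(1 + e^{4.2840}) = 0.0136
P(incorrect) = 1 − 0.0136 = 0.9864

0.986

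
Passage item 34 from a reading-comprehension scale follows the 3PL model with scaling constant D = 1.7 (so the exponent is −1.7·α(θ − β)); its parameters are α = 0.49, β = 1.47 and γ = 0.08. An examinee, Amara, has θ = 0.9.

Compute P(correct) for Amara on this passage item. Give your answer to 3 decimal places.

P(θ) = γ + (1 − γ) · 1 / (1 + exp(−D·α(θ − β)))
Exponent: 1.7 × 0.49 × (0.9 − 1.47) = -0.4748
1/(1 + e^{0.4748}) = 0.3835
P = 0.08 + 0.92 × 0.3835 = 0.4328

0.433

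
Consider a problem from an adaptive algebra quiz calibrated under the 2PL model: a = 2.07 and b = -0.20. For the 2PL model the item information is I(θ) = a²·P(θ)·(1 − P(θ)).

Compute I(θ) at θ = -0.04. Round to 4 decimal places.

1.0424

P = 1/(1+e^{-0.3312}) = 0.5821
P(1−P) = 0.5821 × 0.4179 = 0.2433
I = a² × P(1−P) = 2.07² × 0.2433 = 1.04238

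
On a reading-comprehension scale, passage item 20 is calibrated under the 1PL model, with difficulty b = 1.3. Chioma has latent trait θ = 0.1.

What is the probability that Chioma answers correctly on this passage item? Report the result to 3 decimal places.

P(θ) = 1 / (1 + exp(−(θ − b)))
Exponent: (0.1 − 1.3) = -1.2000
1/(1 + e^{1.2000}) = 0.2315
P = 0.2315

0.231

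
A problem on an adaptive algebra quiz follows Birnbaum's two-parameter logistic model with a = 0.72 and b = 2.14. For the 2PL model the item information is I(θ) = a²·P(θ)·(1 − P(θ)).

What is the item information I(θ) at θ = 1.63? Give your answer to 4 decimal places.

0.1253

P = 1/(1+e^{0.3672}) = 0.4092
P(1−P) = 0.4092 × 0.5908 = 0.2418
I = a² × P(1−P) = 0.72² × 0.2418 = 0.12533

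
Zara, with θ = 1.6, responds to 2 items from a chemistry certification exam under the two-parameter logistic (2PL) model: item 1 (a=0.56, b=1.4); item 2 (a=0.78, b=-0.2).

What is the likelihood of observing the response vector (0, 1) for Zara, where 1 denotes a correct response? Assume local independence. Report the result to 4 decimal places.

0.3790

P(θ) = 1 / (1 + exp(−a(θ − b)))
P_1 = 1/(1+e^{-0.1120}) = 0.5280
P_2 = 1/(1+e^{-1.4040}) = 0.8028
L = (1−P_1) × P_2 = 0.4720 × 0.8028 = 0.37895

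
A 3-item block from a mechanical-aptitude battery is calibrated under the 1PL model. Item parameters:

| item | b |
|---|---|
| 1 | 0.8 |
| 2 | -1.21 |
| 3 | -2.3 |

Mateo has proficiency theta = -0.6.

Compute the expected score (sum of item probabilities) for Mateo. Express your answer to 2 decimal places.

1.69

P(theta) = 1 / (1 + exp(−(theta − b)))
P_1 = 1/(1+e^{1.4000}) = 0.1978
P_2 = 1/(1+e^{-0.6100}) = 0.6479
P_3 = 1/(1+e^{-1.7000}) = 0.8455
E[score] = 0.1978 + 0.6479 + 0.8455 = 1.6913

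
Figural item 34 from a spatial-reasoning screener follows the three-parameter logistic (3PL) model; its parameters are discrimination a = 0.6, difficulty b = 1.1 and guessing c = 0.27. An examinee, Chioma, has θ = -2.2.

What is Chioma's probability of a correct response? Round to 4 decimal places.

0.3586

P(θ) = c + (1 − c) · 1 / (1 + exp(−a(θ − b)))
Exponent: 0.6 × (-2.2 − 1.1) = -1.9800
1/(1 + e^{1.9800}) = 0.1213
P = 0.27 + 0.73 × 0.1213 = 0.3586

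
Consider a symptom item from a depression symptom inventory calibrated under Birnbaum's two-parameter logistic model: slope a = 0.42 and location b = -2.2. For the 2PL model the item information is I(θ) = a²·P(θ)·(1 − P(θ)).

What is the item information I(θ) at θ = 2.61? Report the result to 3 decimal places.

0.018

P = 1/(1+e^{-2.0202}) = 0.8829
P(1−P) = 0.8829 × 0.1171 = 0.1034
I = a² × P(1−P) = 0.42² × 0.1034 = 0.01824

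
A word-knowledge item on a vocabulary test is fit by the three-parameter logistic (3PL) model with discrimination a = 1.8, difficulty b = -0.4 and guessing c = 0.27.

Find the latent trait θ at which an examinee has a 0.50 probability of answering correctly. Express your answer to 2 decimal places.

P(θ) = c + (1 − c) · 1 / (1 + exp(−a(θ − b)))
Remove guessing floor: (0.50 − 0.27)/(1 − 0.27) = 0.3151
logit = ln(0.3151/0.6849) = -0.7765
θ = b + logit/(a) = -0.4 + (-0.7765)/1.8000 = -0.8314

-0.83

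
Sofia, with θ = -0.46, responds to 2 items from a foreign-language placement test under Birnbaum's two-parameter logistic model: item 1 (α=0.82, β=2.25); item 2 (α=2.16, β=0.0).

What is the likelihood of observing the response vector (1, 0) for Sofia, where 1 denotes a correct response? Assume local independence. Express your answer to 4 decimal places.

0.0714

P(θ) = 1 / (1 + exp(−α(θ − β)))
P_1 = 1/(1+e^{2.2222}) = 0.0978
P_2 = 1/(1+e^{0.9936}) = 0.2702
L = P_1 × (1−P_2) = 0.0978 × 0.7298 = 0.07136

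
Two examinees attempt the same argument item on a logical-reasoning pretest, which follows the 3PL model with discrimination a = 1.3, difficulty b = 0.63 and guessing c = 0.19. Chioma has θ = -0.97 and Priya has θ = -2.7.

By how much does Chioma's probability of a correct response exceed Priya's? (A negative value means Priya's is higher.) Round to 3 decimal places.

0.079

P(θ) = c + (1 − c) · 1 / (1 + exp(−a(θ − b)))
P(Chioma) = 0.2800  [exponent -2.0800]
P(Priya) = 0.2005  [exponent -4.3290]
Difference = 0.2800 − 0.2005 = 0.0794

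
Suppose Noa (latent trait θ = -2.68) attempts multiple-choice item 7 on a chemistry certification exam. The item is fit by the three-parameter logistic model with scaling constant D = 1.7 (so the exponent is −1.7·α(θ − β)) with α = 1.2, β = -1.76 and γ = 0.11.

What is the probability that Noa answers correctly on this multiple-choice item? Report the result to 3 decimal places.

P(θ) = γ + (1 − γ) · 1 / (1 + exp(−D·α(θ − β)))
Exponent: 1.7 × 1.2 × (-2.68 − (-1.76)) = -1.8768
1/(1 + e^{1.8768}) = 0.1328
P = 0.11 + 0.89 × 0.1328 = 0.2282

0.228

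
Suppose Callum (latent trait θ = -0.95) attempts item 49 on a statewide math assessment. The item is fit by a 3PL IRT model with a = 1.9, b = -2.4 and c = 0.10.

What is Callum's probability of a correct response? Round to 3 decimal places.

0.946

P(θ) = c + (1 − c) · 1 / (1 + exp(−a(θ − b)))
Exponent: 1.9 × (-0.95 − (-2.4)) = 2.7550
1/(1 + e^{-2.7550}) = 0.9402
P = 0.10 + 0.90 × 0.9402 = 0.9462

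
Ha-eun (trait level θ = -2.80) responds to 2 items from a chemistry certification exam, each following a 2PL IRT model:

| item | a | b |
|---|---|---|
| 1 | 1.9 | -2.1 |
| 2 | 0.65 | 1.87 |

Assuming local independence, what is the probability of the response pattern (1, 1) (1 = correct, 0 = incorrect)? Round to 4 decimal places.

0.0096

P(θ) = 1 / (1 + exp(−a(θ − b)))
P_1 = 1/(1+e^{1.3300}) = 0.2092
P_2 = 1/(1+e^{3.0355}) = 0.0458
L = P_1 × P_2 = 0.2092 × 0.0458 = 0.00959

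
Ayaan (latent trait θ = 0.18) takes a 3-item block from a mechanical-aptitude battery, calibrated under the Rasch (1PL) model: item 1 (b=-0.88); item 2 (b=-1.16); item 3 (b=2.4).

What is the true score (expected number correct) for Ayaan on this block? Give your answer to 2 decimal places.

1.63

P(θ) = 1 / (1 + exp(−(θ − b)))
P_1 = 1/(1+e^{-1.0600}) = 0.7427
P_2 = 1/(1+e^{-1.3400}) = 0.7925
P_3 = 1/(1+e^{2.2200}) = 0.0980
E[score] = 0.7427 + 0.7925 + 0.0980 = 1.6331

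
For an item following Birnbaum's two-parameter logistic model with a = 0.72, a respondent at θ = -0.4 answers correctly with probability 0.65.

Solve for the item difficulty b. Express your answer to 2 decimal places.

-1.26

P(θ) = 1 / (1 + exp(−a(θ − b)))
logit(0.65) = ln(0.65/0.35) = 0.6190
b = θ − logit/(a) = -0.4 − 0.6190/0.7200 = -1.2598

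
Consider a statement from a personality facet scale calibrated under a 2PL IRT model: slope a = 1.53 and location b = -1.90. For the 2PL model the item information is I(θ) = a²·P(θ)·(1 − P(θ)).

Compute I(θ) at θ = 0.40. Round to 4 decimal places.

0.0654

P = 1/(1+e^{-3.5190}) = 0.9712
P(1−P) = 0.9712 × 0.0288 = 0.0279
I = a² × P(1−P) = 1.53² × 0.0279 = 0.06542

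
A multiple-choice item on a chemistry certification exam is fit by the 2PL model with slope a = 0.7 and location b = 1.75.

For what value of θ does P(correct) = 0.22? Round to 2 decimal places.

P(θ) = 1 / (1 + exp(−a(θ − b)))
logit = ln(0.2200/0.7800) = -1.2657
θ = b + logit/(a) = 1.75 + (-1.2657)/0.7000 = -0.0581

-0.06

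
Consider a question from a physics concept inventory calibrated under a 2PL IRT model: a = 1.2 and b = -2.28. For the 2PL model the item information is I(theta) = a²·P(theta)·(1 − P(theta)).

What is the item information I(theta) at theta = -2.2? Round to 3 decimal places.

P = 1/(1+e^{-0.0960}) = 0.5240
P(1−P) = 0.5240 × 0.4760 = 0.2494
I = a² × P(1−P) = 1.2² × 0.2494 = 0.35917

0.359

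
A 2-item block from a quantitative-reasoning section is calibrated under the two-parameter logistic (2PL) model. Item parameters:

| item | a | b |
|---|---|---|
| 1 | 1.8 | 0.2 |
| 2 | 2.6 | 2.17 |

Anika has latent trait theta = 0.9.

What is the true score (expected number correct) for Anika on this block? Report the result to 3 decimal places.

P(theta) = 1 / (1 + exp(−a(theta − b)))
P_1 = 1/(1+e^{-1.2600}) = 0.7790
P_2 = 1/(1+e^{3.3020}) = 0.0355
E[score] = 0.7790 + 0.0355 = 0.8145

0.815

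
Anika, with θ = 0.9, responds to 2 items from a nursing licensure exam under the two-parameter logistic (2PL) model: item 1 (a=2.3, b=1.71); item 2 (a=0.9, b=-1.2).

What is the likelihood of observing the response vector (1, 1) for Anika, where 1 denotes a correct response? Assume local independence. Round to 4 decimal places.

0.1167

P(θ) = 1 / (1 + exp(−a(θ − b)))
P_1 = 1/(1+e^{1.8630}) = 0.1344
P_2 = 1/(1+e^{-1.8900}) = 0.8688
L = P_1 × P_2 = 0.1344 × 0.8688 = 0.11672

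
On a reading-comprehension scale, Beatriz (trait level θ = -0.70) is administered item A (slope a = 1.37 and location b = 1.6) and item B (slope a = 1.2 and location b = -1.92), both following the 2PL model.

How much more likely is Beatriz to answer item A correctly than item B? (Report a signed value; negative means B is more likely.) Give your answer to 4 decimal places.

-0.7711

P(θ) = 1 / (1 + exp(−a(θ − b)))
P_A = 0.0411
P_B = 0.8121
P_A − P_B = -0.7711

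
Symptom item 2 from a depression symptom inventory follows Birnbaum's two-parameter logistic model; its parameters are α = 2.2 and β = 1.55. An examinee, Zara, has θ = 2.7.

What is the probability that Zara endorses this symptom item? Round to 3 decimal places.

0.926

P(θ) = 1 / (1 + exp(−α(θ − β)))
Exponent: 2.2 × (2.7 − 1.55) = 2.5300
1/(1 + e^{-2.5300}) = 0.9262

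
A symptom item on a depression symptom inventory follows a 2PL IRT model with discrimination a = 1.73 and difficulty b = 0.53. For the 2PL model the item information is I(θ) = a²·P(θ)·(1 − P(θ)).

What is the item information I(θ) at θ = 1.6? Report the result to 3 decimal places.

0.351

P = 1/(1+e^{-1.8511}) = 0.8643
P(1−P) = 0.8643 × 0.1357 = 0.1173
I = a² × P(1−P) = 1.73² × 0.1173 = 0.35112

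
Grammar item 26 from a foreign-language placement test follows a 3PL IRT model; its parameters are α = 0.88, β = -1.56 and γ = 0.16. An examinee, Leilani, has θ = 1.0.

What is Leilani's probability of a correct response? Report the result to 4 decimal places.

0.9201

P(θ) = γ + (1 − γ) · 1 / (1 + exp(−α(θ − β)))
Exponent: 0.88 × (1.0 − (-1.56)) = 2.2528
1/(1 + e^{-2.2528}) = 0.9049
P = 0.16 + 0.84 × 0.9049 = 0.9201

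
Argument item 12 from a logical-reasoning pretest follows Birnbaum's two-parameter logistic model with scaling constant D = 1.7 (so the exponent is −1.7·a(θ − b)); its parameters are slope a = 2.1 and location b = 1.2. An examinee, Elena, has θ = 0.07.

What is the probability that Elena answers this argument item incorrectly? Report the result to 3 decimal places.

P(θ) = 1 / (1 + exp(−D·a(θ − b)))
Exponent: 1.7 × 2.1 × (0.07 − 1.2) = -4.0341
1/(1 + e^{4.0341}) = 0.0174
P = 0.0174
P(incorrect) = 1 − 0.0174 = 0.9826

0.983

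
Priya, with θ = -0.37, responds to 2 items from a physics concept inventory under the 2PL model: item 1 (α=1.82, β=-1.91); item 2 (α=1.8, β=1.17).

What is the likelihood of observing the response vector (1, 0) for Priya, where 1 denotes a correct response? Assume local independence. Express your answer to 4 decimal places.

P(θ) = 1 / (1 + exp(−α(θ − β)))
P_1 = 1/(1+e^{-2.8028}) = 0.9428
P_2 = 1/(1+e^{2.7720}) = 0.0589
L = P_1 × (1−P_2) = 0.9428 × 0.9411 = 0.88734

0.8873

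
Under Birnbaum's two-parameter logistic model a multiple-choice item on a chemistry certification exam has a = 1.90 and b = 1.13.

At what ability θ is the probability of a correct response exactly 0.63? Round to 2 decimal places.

P(θ) = 1 / (1 + exp(−a(θ − b)))
logit = ln(0.6300/0.3700) = 0.5322
θ = b + logit/(a) = 1.13 + 0.5322/1.9000 = 1.4101

1.41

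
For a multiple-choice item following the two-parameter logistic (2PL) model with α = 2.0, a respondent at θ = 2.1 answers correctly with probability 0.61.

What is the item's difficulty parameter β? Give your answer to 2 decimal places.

P(θ) = 1 / (1 + exp(−α(θ − β)))
logit(0.61) = ln(0.61/0.39) = 0.4473
β = θ − logit/(α) = 2.1 − 0.4473/2.0000 = 1.8763

1.88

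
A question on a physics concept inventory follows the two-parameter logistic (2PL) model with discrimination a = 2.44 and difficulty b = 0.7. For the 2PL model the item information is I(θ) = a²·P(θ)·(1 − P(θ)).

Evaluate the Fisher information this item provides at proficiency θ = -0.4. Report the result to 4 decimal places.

P = 1/(1+e^{2.6840}) = 0.0639
P(1−P) = 0.0639 × 0.9361 = 0.0598
I = a² × P(1−P) = 2.44² × 0.0598 = 0.35625

0.3563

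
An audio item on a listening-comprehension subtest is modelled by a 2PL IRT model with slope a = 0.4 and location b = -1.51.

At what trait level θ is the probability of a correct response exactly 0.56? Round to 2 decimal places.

P(θ) = 1 / (1 + exp(−a(θ − b)))
logit = ln(0.5600/0.4400) = 0.2412
θ = b + logit/(a) = -1.51 + 0.2412/0.4000 = -0.9071

-0.91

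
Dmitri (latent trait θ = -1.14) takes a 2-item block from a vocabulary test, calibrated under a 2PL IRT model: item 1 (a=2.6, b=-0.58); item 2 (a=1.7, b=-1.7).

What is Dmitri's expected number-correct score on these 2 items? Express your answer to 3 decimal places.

P(θ) = 1 / (1 + exp(−a(θ − b)))
P_1 = 1/(1+e^{1.4560}) = 0.1891
P_2 = 1/(1+e^{-0.9520}) = 0.7215
E[score] = 0.1891 + 0.7215 = 0.9106

0.911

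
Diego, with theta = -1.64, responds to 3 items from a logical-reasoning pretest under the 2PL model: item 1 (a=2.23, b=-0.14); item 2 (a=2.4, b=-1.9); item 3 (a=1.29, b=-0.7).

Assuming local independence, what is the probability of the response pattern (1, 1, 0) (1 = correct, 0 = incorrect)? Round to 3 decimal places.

0.017

P(theta) = 1 / (1 + exp(−a(theta − b)))
P_1 = 1/(1+e^{3.3450}) = 0.0341
P_2 = 1/(1+e^{-0.6240}) = 0.6511
P_3 = 1/(1+e^{1.2126}) = 0.2292
L = P_1 × P_2 × (1−P_3) = 0.0341 × 0.6511 × 0.7708 = 0.01709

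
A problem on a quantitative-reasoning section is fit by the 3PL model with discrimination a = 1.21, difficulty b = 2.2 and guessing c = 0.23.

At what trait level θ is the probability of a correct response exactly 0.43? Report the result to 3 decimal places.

P(θ) = c + (1 − c) · 1 / (1 + exp(−a(θ − b)))
Remove guessing floor: (0.43 − 0.23)/(1 − 0.23) = 0.2597
logit = ln(0.2597/0.7403) = -1.0473
θ = b + logit/(a) = 2.2 + (-1.0473)/1.2100 = 1.3344

1.334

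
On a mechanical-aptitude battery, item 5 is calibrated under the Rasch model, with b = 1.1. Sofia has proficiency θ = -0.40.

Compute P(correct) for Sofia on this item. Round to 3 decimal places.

0.182

P(θ) = 1 / (1 + exp(−(θ − b)))
Exponent: (-0.40 − 1.1) = -1.5000
1/(1 + e^{1.5000}) = 0.1824
P = 0.1824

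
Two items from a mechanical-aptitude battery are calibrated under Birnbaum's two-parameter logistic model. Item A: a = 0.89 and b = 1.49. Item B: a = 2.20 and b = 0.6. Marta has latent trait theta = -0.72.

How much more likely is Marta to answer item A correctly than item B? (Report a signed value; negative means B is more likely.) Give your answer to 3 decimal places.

P(theta) = 1 / (1 + exp(−a(theta − b)))
P_A = 0.1227
P_B = 0.0520
P_A − P_B = 0.0708

0.071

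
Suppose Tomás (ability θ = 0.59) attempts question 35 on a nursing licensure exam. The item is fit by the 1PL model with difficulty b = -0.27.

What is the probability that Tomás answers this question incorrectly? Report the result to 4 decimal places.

0.2973

P(θ) = 1 / (1 + exp(−(θ − b)))
Exponent: (0.59 − (-0.27)) = 0.8600
1/(1 + e^{-0.8600}) = 0.7027
P = 0.7027
P(incorrect) = 1 − 0.7027 = 0.2973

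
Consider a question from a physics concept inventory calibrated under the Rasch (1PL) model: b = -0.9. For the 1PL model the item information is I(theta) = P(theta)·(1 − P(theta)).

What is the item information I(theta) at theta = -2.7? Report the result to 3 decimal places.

0.122

P = 1/(1+e^{1.8000}) = 0.1419
P(1−P) = 0.1419 × 0.8581 = 0.1217
I = P(1−P) = 0.12173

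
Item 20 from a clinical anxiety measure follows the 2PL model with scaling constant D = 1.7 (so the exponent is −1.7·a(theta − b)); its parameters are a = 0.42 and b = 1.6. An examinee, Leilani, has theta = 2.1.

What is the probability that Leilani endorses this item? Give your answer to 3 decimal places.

P(theta) = 1 / (1 + exp(−D·a(theta − b)))
Exponent: 1.7 × 0.42 × (2.1 − 1.6) = 0.3570
1/(1 + e^{-0.3570}) = 0.5883
P = 0.5883

0.588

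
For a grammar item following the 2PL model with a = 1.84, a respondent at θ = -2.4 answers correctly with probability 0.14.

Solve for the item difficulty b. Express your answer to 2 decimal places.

-1.41

P(θ) = 1 / (1 + exp(−a(θ − b)))
logit(0.14) = ln(0.14/0.86) = -1.8153
b = θ − logit/(a) = -2.4 − (-1.8153)/1.8400 = -1.4134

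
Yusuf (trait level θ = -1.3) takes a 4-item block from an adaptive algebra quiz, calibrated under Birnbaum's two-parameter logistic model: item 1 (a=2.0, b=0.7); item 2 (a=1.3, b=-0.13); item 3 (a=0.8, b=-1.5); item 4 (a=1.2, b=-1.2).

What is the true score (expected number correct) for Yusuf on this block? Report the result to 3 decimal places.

P(θ) = 1 / (1 + exp(−a(θ − b)))
P_1 = 1/(1+e^{4.0000}) = 0.0180
P_2 = 1/(1+e^{1.5210}) = 0.1793
P_3 = 1/(1+e^{-0.1600}) = 0.5399
P_4 = 1/(1+e^{0.1200}) = 0.4700
E[score] = 0.0180 + 0.1793 + 0.5399 + 0.4700 = 1.2073

1.207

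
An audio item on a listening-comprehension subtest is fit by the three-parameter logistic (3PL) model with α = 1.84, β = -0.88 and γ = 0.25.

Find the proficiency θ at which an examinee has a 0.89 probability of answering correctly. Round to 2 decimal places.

0.08

P(θ) = γ + (1 − γ) · 1 / (1 + exp(−α(θ − β)))
Remove guessing floor: (0.89 − 0.25)/(1 − 0.25) = 0.8533
logit = ln(0.8533/0.1467) = 1.7610
θ = β + logit/(α) = -0.88 + 1.7610/1.8400 = 0.0771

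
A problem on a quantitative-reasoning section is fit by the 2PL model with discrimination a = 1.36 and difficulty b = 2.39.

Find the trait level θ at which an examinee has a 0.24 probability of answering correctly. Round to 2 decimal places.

P(θ) = 1 / (1 + exp(−a(θ − b)))
logit = ln(0.2400/0.7600) = -1.1527
θ = b + logit/(a) = 2.39 + (-1.1527)/1.3600 = 1.5424

1.54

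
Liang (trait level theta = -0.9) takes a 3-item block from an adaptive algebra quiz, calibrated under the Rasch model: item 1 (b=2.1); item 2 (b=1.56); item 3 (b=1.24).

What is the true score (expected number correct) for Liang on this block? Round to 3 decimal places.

0.231

P(theta) = 1 / (1 + exp(−(theta − b)))
P_1 = 1/(1+e^{3.0000}) = 0.0474
P_2 = 1/(1+e^{2.4600}) = 0.0787
P_3 = 1/(1+e^{2.1400}) = 0.1053
E[score] = 0.0474 + 0.0787 + 0.1053 = 0.2314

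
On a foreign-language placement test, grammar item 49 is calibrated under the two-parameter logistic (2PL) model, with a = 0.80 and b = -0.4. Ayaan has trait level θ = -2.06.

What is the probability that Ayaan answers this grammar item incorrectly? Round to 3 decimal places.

P(θ) = 1 / (1 + exp(−a(θ − b)))
Exponent: 0.80 × (-2.06 − (-0.4)) = -1.3280
1/(1 + e^{1.3280}) = 0.2095
P(incorrect) = 1 − 0.2095 = 0.7905

0.791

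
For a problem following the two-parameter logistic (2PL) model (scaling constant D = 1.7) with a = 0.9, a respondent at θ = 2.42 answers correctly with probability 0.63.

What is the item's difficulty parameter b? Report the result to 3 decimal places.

P(θ) = 1 / (1 + exp(−D·a(θ − b)))
logit(0.63) = ln(0.63/0.37) = 0.5322
b = θ − logit/(1.7·a) = 2.42 − 0.5322/1.5300 = 2.0721

2.072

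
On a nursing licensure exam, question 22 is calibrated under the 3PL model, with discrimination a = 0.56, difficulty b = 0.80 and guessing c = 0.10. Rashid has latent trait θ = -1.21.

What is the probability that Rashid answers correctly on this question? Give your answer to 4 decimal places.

0.3205

P(θ) = c + (1 − c) · 1 / (1 + exp(−a(θ − b)))
Exponent: 0.56 × (-1.21 − 0.80) = -1.1256
1/(1 + e^{1.1256}) = 0.2450
P = 0.10 + 0.90 × 0.2450 = 0.3205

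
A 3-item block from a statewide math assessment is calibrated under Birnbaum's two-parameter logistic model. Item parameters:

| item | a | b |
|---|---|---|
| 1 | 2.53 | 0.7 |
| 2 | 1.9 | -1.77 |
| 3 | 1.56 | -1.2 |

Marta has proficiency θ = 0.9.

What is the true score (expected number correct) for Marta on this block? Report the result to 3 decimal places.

2.581

P(θ) = 1 / (1 + exp(−a(θ − b)))
P_1 = 1/(1+e^{-0.5060}) = 0.6239
P_2 = 1/(1+e^{-5.0730}) = 0.9938
P_3 = 1/(1+e^{-3.2760}) = 0.9636
E[score] = 0.6239 + 0.9938 + 0.9636 = 2.5812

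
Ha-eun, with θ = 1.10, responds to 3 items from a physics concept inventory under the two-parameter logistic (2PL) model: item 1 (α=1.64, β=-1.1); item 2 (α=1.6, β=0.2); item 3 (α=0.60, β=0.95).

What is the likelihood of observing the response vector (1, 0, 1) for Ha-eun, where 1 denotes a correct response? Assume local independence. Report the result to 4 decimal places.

P(θ) = 1 / (1 + exp(−α(θ − β)))
P_1 = 1/(1+e^{-3.6080}) = 0.9736
P_2 = 1/(1+e^{-1.4400}) = 0.8085
P_3 = 1/(1+e^{-0.0900}) = 0.5225
L = P_1 × (1−P_2) × P_3 = 0.9736 × 0.1915 × 0.5225 = 0.09744

0.0974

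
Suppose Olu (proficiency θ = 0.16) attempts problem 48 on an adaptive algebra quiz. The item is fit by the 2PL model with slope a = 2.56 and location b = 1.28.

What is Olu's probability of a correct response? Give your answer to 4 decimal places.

P(θ) = 1 / (1 + exp(−a(θ − b)))
Exponent: 2.56 × (0.16 − 1.28) = -2.8672
1/(1 + e^{2.8672}) = 0.0538

0.0538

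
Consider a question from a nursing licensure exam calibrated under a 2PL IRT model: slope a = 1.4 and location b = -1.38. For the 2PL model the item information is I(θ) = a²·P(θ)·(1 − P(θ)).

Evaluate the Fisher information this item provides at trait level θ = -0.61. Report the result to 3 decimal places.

0.371

P = 1/(1+e^{-1.0780}) = 0.7461
P(1−P) = 0.7461 × 0.2539 = 0.1894
I = a² × P(1−P) = 1.4² × 0.1894 = 0.37128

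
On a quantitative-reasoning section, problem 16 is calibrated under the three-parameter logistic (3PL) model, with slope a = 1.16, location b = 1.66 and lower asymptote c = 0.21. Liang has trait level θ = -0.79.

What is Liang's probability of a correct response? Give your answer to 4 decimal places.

P(θ) = c + (1 − c) · 1 / (1 + exp(−a(θ − b)))
Exponent: 1.16 × (-0.79 − 1.66) = -2.8420
1/(1 + e^{2.8420}) = 0.0551
P = 0.21 + 0.79 × 0.0551 = 0.2535

0.2535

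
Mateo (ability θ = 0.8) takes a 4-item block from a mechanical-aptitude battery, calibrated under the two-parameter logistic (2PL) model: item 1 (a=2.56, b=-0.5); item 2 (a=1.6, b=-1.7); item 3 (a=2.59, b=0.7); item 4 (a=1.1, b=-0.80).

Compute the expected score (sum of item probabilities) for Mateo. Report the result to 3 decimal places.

P(θ) = 1 / (1 + exp(−a(θ − b)))
P_1 = 1/(1+e^{-3.3280}) = 0.9654
P_2 = 1/(1+e^{-4.0000}) = 0.9820
P_3 = 1/(1+e^{-0.2590}) = 0.5644
P_4 = 1/(1+e^{-1.7600}) = 0.8532
E[score] = 0.9654 + 0.9820 + 0.5644 + 0.8532 = 3.3650

3.365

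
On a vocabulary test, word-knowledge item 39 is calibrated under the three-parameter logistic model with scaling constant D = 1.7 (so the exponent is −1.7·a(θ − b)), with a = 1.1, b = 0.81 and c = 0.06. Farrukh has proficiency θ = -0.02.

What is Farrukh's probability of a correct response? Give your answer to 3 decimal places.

0.224

P(θ) = c + (1 − c) · 1 / (1 + exp(−D·a(θ − b)))
Exponent: 1.7 × 1.1 × (-0.02 − 0.81) = -1.5521
1/(1 + e^{1.5521}) = 0.1748
P = 0.06 + 0.94 × 0.1748 = 0.2243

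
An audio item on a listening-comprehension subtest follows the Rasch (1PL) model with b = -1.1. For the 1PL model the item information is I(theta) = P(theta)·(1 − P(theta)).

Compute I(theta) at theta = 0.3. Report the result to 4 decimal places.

P = 1/(1+e^{-1.4000}) = 0.8022
P(1−P) = 0.8022 × 0.1978 = 0.1587
I = P(1−P) = 0.15868

0.1587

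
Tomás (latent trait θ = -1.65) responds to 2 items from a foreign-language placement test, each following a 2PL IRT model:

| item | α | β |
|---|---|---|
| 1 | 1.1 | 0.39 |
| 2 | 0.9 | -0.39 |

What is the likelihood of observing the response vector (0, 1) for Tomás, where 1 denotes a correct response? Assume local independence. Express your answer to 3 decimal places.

P(θ) = 1 / (1 + exp(−α(θ − β)))
P_1 = 1/(1+e^{2.2440}) = 0.0959
P_2 = 1/(1+e^{1.1340}) = 0.2434
L = (1−P_1) × P_2 = 0.9041 × 0.2434 = 0.22009

0.220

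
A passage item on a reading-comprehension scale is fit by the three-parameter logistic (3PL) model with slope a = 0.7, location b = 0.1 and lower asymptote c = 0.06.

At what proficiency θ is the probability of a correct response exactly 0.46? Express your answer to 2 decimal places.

P(θ) = c + (1 − c) · 1 / (1 + exp(−a(θ − b)))
Remove guessing floor: (0.46 − 0.06)/(1 − 0.06) = 0.4255
logit = ln(0.4255/0.5745) = -0.3001
θ = b + logit/(a) = 0.1 + (-0.3001)/0.7000 = -0.3287

-0.33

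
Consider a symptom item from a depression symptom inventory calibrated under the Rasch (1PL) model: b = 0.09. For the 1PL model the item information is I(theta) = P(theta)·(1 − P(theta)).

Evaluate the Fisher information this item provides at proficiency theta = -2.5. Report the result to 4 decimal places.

P = 1/(1+e^{2.5900}) = 0.0698
P(1−P) = 0.0698 × 0.9302 = 0.0649
I = P(1−P) = 0.06491

0.0649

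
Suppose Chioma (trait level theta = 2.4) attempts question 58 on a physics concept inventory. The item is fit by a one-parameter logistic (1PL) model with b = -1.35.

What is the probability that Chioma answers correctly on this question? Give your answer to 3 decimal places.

P(theta) = 1 / (1 + exp(−(theta − b)))
Exponent: (2.4 − (-1.35)) = 3.7500
1/(1 + e^{-3.7500}) = 0.9770
P = 0.9770

0.977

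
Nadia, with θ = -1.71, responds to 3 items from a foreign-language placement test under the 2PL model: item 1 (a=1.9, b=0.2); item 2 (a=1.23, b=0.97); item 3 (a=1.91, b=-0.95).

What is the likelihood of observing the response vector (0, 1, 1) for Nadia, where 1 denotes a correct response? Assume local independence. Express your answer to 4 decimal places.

0.0066

P(θ) = 1 / (1 + exp(−a(θ − b)))
P_1 = 1/(1+e^{3.6290}) = 0.0259
P_2 = 1/(1+e^{3.2964}) = 0.0357
P_3 = 1/(1+e^{1.4516}) = 0.1898
L = (1−P_1) × P_2 × P_3 = 0.9741 × 0.0357 × 0.1898 = 0.00660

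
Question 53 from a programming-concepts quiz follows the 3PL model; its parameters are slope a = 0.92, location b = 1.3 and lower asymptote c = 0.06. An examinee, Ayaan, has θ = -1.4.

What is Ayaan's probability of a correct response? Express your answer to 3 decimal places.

P(θ) = c + (1 − c) · 1 / (1 + exp(−a(θ − b)))
Exponent: 0.92 × (-1.4 − 1.3) = -2.4840
1/(1 + e^{2.4840}) = 0.0770
P = 0.06 + 0.94 × 0.0770 = 0.1324

0.132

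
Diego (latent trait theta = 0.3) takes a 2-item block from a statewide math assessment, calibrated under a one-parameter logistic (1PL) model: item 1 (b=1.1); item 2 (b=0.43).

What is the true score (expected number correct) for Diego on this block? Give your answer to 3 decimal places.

P(theta) = 1 / (1 + exp(−(theta − b)))
P_1 = 1/(1+e^{0.8000}) = 0.3100
P_2 = 1/(1+e^{0.1300}) = 0.4675
E[score] = 0.3100 + 0.4675 = 0.7776

0.778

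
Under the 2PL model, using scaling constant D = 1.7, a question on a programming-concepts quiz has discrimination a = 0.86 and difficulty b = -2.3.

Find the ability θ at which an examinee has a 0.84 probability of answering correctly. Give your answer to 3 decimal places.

P(θ) = 1 / (1 + exp(−D·a(θ − b)))
logit = ln(0.8400/0.1600) = 1.6582
θ = b + logit/(1.7·a) = -2.3 + 1.6582/1.4620 = -1.1658

-1.166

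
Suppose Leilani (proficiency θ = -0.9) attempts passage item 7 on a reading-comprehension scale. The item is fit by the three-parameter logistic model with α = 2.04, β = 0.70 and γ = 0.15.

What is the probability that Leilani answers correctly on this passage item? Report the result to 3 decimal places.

P(θ) = γ + (1 − γ) · 1 / (1 + exp(−α(θ − β)))
Exponent: 2.04 × (-0.9 − 0.70) = -3.2640
1/(1 + e^{3.2640}) = 0.0368
P = 0.15 + 0.85 × 0.0368 = 0.1813

0.181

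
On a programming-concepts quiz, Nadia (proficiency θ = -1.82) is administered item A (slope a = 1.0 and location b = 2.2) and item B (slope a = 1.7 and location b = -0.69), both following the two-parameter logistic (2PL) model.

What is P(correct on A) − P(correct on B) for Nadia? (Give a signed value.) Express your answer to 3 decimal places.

P(θ) = 1 / (1 + exp(−a(θ − b)))
P_A = 0.0176
P_B = 0.1278
P_A − P_B = -0.1101

-0.110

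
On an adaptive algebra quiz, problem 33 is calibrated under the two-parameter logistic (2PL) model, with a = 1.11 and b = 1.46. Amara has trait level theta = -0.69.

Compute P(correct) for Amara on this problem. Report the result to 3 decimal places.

0.084

P(theta) = 1 / (1 + exp(−a(theta − b)))
Exponent: 1.11 × (-0.69 − 1.46) = -2.3865
1/(1 + e^{2.3865}) = 0.0842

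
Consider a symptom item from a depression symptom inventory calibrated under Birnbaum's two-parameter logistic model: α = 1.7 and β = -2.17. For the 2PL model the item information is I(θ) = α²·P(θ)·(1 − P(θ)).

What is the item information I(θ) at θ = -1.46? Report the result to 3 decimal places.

0.512

P = 1/(1+e^{-1.2070}) = 0.7698
P(1−P) = 0.7698 × 0.2302 = 0.1772
I = α² × P(1−P) = 1.7² × 0.1772 = 0.51218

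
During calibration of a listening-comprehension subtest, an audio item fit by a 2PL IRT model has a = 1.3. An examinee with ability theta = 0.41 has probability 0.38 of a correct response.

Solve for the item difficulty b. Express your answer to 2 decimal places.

P(theta) = 1 / (1 + exp(−a(theta − b)))
logit(0.38) = ln(0.38/0.62) = -0.4895
b = theta − logit/(a) = 0.41 − (-0.4895)/1.3000 = 0.7866

0.79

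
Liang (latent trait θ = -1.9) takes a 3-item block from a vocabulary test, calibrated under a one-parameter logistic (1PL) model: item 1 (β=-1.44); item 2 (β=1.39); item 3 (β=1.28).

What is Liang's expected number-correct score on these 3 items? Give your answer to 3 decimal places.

0.463

P(θ) = 1 / (1 + exp(−(θ − β)))
P_1 = 1/(1+e^{0.4600}) = 0.3870
P_2 = 1/(1+e^{3.2900}) = 0.0359
P_3 = 1/(1+e^{3.1800}) = 0.0399
E[score] = 0.3870 + 0.0359 + 0.0399 = 0.4628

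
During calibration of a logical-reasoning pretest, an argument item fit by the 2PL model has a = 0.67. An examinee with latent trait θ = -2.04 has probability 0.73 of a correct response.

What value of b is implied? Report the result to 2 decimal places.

P(θ) = 1 / (1 + exp(−a(θ − b)))
logit(0.73) = ln(0.73/0.27) = 0.9946
b = θ − logit/(a) = -2.04 − 0.9946/0.6700 = -3.5245

-3.52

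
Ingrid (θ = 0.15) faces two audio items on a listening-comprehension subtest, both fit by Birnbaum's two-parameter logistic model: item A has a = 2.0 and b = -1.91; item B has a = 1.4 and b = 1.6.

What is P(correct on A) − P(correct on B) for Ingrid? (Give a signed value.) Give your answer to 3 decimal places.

0.868

P(θ) = 1 / (1 + exp(−a(θ − b)))
P_A = 0.9840
P_B = 0.1161
P_A − P_B = 0.8679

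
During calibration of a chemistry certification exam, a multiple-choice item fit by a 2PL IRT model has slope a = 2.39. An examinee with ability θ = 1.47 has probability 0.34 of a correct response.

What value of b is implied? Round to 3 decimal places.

1.748

P(θ) = 1 / (1 + exp(−a(θ − b)))
logit(0.34) = ln(0.34/0.66) = -0.6633
b = θ − logit/(a) = 1.47 − (-0.6633)/2.3900 = 1.7475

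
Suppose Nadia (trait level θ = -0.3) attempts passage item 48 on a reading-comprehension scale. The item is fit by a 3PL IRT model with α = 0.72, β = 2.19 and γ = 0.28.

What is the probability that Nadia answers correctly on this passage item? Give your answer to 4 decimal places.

P(θ) = γ + (1 − γ) · 1 / (1 + exp(−α(θ − β)))
Exponent: 0.72 × (-0.3 − 2.19) = -1.7928
1/(1 + e^{1.7928}) = 0.1427
P = 0.28 + 0.72 × 0.1427 = 0.3828

0.3828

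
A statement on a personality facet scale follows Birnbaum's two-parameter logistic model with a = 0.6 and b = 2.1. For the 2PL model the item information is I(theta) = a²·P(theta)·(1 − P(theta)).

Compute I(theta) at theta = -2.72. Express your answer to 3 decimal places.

0.018

P = 1/(1+e^{2.8920}) = 0.0526
P(1−P) = 0.0526 × 0.9474 = 0.0498
I = a² × P(1−P) = 0.6² × 0.0498 = 0.01792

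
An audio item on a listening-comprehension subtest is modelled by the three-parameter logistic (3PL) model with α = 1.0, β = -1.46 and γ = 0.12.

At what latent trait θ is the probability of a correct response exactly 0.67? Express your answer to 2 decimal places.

P(θ) = γ + (1 − γ) · 1 / (1 + exp(−α(θ − β)))
Remove guessing floor: (0.67 − 0.12)/(1 − 0.12) = 0.6250
logit = ln(0.6250/0.3750) = 0.5108
θ = β + logit/(α) = -1.46 + 0.5108/1.0000 = -0.9492

-0.95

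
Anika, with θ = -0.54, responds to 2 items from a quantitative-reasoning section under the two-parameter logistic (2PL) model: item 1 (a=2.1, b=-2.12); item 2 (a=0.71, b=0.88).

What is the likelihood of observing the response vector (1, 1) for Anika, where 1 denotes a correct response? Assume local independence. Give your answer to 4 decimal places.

0.2580

P(θ) = 1 / (1 + exp(−a(θ − b)))
P_1 = 1/(1+e^{-3.3180}) = 0.9650
P_2 = 1/(1+e^{1.0082}) = 0.2673
L = P_1 × P_2 = 0.9650 × 0.2673 = 0.25799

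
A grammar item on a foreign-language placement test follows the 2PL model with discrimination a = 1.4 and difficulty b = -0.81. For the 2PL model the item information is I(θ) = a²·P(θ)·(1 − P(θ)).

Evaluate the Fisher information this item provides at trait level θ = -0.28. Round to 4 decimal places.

0.4283

P = 1/(1+e^{-0.7420}) = 0.6774
P(1−P) = 0.6774 × 0.3226 = 0.2185
I = a² × P(1−P) = 1.4² × 0.2185 = 0.42829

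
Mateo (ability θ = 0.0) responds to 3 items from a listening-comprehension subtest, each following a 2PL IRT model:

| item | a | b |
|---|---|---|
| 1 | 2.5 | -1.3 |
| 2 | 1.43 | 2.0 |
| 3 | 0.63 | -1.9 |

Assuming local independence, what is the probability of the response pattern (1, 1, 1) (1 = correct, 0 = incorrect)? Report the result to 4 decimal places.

P(θ) = 1 / (1 + exp(−a(θ − b)))
P_1 = 1/(1+e^{-3.2500}) = 0.9627
P_2 = 1/(1+e^{2.8600}) = 0.0542
P_3 = 1/(1+e^{-1.1970}) = 0.7680
L = P_1 × P_2 × P_3 = 0.9627 × 0.0542 × 0.7680 = 0.04005

0.0400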